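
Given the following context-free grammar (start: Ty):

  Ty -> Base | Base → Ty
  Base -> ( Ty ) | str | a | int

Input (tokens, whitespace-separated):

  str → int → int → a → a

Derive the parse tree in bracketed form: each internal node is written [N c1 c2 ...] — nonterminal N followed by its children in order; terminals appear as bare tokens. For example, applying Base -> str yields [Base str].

[Ty [Base str] → [Ty [Base int] → [Ty [Base int] → [Ty [Base a] → [Ty [Base a]]]]]]

Ty
Base → Ty
str → Ty
str → Base → Ty
str → int → Ty
str → int → Base → Ty
str → int → int → Ty
str → int → int → Base → Ty
str → int → int → a → Ty
str → int → int → a → Base
str → int → int → a → a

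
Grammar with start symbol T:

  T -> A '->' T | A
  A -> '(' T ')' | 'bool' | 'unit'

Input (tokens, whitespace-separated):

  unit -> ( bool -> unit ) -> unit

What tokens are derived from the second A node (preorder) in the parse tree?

[T [A unit] -> [T [A ( [T [A bool] -> [T [A unit]]] )] -> [T [A unit]]]]

( bool -> unit )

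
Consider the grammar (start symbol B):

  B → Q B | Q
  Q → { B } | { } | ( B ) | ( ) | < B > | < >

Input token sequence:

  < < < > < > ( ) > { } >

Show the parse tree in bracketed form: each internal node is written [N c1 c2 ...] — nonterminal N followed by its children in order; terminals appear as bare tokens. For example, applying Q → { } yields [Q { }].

[B [Q < [B [Q < [B [Q < >] [B [Q < >] [B [Q ( )]]]] >] [B [Q { }]]] >]]

B
Q
< B >
< Q B >
< < B > B >
< < Q B > B >
< < < > B > B >
< < < > Q B > B >
< < < > < > B > B >
< < < > < > Q > B >
< < < > < > ( ) > B >
< < < > < > ( ) > Q >
< < < > < > ( ) > { } >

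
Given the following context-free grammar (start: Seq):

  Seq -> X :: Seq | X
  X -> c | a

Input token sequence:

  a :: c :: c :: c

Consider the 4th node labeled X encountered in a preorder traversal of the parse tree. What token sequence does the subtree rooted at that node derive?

[Seq [X a] :: [Seq [X c] :: [Seq [X c] :: [Seq [X c]]]]]

c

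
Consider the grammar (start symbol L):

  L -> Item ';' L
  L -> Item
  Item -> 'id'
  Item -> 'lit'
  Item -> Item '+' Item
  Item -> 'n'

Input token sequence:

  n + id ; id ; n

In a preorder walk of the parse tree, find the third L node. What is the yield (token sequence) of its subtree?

n

[L [Item [Item n] + [Item id]] ; [L [Item id] ; [L [Item n]]]]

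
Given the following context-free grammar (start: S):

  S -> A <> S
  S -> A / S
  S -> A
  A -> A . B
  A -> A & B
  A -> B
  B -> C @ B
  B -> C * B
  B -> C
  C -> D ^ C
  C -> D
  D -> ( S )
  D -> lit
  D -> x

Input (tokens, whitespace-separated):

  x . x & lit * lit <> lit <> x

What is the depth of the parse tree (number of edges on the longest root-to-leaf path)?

7

[S [A [A [A [B [C [D x]]]] . [B [C [D x]]]] & [B [C [D lit]] * [B [C [D lit]]]]] <> [S [A [B [C [D lit]]]] <> [S [A [B [C [D x]]]]]]]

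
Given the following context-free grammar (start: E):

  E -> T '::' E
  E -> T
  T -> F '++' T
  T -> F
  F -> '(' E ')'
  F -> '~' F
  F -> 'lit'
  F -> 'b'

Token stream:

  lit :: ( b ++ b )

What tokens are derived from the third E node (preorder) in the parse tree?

[E [T [F lit]] :: [E [T [F ( [E [T [F b] ++ [T [F b]]]] )]]]]

b ++ b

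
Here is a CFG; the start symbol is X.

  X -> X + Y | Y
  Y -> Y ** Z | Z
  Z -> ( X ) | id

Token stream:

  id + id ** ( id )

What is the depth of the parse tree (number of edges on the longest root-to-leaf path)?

[X [X [Y [Z id]]] + [Y [Y [Z id]] ** [Z ( [X [Y [Z id]]] )]]]

6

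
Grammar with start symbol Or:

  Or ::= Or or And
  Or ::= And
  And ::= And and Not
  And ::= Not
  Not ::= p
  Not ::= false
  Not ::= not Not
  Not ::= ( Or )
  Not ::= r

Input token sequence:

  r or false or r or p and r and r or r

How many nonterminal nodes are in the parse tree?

[Or [Or [Or [Or [Or [And [Not r]]] or [And [Not false]]] or [And [Not r]]] or [And [And [And [Not p]] and [Not r]] and [Not r]]] or [And [Not r]]]

19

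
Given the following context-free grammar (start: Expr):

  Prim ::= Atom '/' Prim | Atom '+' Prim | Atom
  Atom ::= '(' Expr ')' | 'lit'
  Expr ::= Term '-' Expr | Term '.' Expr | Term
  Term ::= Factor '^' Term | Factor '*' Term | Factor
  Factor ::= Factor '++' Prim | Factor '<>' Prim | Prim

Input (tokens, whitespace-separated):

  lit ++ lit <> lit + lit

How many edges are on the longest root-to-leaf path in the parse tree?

[Expr [Term [Factor [Factor [Factor [Prim [Atom lit]]] ++ [Prim [Atom lit]]] <> [Prim [Atom lit] + [Prim [Atom lit]]]]]]

7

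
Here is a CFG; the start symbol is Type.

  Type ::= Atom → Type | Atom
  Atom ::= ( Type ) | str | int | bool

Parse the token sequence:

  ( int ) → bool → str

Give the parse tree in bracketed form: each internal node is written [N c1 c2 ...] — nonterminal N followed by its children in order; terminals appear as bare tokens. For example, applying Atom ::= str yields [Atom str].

Type
Atom → Type
( Type ) → Type
( Atom ) → Type
( int ) → Type
( int ) → Atom → Type
( int ) → bool → Type
( int ) → bool → Atom
( int ) → bool → str

[Type [Atom ( [Type [Atom int]] )] → [Type [Atom bool] → [Type [Atom str]]]]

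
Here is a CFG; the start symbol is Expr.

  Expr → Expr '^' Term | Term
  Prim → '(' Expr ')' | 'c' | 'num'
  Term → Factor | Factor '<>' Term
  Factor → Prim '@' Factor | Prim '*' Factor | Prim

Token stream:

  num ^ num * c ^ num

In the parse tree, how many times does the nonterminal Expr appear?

[Expr [Expr [Expr [Term [Factor [Prim num]]]] ^ [Term [Factor [Prim num] * [Factor [Prim c]]]]] ^ [Term [Factor [Prim num]]]]

3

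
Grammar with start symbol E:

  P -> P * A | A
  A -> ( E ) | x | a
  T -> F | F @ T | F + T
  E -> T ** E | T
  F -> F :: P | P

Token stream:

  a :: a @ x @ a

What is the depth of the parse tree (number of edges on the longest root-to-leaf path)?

7

[E [T [F [F [P [A a]]] :: [P [A a]]] @ [T [F [P [A x]]] @ [T [F [P [A a]]]]]]]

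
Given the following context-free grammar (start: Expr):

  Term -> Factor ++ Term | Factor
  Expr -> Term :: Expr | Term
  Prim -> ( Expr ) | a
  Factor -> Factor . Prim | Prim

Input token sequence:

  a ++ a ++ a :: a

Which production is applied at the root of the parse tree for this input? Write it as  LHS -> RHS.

[Expr [Term [Factor [Prim a]] ++ [Term [Factor [Prim a]] ++ [Term [Factor [Prim a]]]]] :: [Expr [Term [Factor [Prim a]]]]]

Expr -> Term :: Expr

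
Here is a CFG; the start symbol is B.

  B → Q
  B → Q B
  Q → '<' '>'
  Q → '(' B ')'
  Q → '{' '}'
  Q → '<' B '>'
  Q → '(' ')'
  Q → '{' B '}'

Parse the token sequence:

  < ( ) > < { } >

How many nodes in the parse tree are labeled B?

[B [Q < [B [Q ( )]] >] [B [Q < [B [Q { }]] >]]]

4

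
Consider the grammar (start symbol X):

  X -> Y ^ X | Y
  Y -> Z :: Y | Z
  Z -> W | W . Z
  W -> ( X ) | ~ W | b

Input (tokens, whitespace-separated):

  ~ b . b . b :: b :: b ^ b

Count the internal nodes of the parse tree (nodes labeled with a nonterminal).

[X [Y [Z [W ~ [W b]] . [Z [W b] . [Z [W b]]]] :: [Y [Z [W b]] :: [Y [Z [W b]]]]] ^ [X [Y [Z [W b]]]]]

19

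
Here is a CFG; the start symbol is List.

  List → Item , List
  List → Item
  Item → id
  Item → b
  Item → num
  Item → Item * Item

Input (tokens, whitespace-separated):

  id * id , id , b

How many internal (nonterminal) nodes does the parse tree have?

[List [Item [Item id] * [Item id]] , [List [Item id] , [List [Item b]]]]

8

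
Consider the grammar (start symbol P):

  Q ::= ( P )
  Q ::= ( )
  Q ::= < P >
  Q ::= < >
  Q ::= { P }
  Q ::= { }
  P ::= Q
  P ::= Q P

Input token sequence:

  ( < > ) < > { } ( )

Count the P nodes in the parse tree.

[P [Q ( [P [Q < >]] )] [P [Q < >] [P [Q { }] [P [Q ( )]]]]]

5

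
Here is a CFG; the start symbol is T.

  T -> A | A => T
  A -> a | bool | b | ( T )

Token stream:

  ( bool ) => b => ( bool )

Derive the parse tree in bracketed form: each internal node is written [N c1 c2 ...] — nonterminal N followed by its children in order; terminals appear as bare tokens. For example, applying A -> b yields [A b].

[T [A ( [T [A bool]] )] => [T [A b] => [T [A ( [T [A bool]] )]]]]

T
A => T
( T ) => T
( A ) => T
( bool ) => T
( bool ) => A => T
( bool ) => b => T
( bool ) => b => A
( bool ) => b => ( T )
( bool ) => b => ( A )
( bool ) => b => ( bool )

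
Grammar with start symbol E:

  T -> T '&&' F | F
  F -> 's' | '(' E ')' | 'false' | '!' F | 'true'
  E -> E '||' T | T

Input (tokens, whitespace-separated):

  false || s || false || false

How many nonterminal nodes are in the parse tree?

[E [E [E [E [T [F false]]] || [T [F s]]] || [T [F false]]] || [T [F false]]]

12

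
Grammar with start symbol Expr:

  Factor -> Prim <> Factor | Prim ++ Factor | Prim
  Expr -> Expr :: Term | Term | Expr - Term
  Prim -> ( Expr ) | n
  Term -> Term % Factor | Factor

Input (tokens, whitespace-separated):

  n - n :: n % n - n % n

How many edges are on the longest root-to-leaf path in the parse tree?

[Expr [Expr [Expr [Expr [Term [Factor [Prim n]]]] - [Term [Factor [Prim n]]]] :: [Term [Term [Factor [Prim n]]] % [Factor [Prim n]]]] - [Term [Term [Factor [Prim n]]] % [Factor [Prim n]]]]

7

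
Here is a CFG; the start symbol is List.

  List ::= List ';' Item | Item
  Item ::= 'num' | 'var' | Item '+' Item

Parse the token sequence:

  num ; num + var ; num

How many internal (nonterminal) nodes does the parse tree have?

[List [List [List [Item num]] ; [Item [Item num] + [Item var]]] ; [Item num]]

8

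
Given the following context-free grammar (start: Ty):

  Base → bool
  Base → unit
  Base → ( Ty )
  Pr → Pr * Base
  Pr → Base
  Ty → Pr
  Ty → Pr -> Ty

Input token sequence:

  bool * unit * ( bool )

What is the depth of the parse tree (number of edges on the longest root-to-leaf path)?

[Ty [Pr [Pr [Pr [Base bool]] * [Base unit]] * [Base ( [Ty [Pr [Base bool]]] )]]]

6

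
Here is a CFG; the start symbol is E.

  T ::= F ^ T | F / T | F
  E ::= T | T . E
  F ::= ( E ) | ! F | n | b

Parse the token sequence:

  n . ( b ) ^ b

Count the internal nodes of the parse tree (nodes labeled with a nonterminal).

[E [T [F n]] . [E [T [F ( [E [T [F b]]] )] ^ [T [F b]]]]]

11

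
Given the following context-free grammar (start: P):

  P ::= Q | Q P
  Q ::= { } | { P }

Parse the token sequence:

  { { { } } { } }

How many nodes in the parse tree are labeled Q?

4

[P [Q { [P [Q { [P [Q { }]] }] [P [Q { }]]] }]]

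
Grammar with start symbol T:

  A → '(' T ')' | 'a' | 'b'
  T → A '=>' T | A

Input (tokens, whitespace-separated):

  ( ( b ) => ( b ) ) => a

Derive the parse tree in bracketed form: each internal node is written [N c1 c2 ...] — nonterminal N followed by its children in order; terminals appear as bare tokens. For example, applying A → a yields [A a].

[T [A ( [T [A ( [T [A b]] )] => [T [A ( [T [A b]] )]]] )] => [T [A a]]]

T
A => T
( T ) => T
( A => T ) => T
( ( T ) => T ) => T
( ( A ) => T ) => T
( ( b ) => T ) => T
( ( b ) => A ) => T
( ( b ) => ( T ) ) => T
( ( b ) => ( A ) ) => T
( ( b ) => ( b ) ) => T
( ( b ) => ( b ) ) => A
( ( b ) => ( b ) ) => a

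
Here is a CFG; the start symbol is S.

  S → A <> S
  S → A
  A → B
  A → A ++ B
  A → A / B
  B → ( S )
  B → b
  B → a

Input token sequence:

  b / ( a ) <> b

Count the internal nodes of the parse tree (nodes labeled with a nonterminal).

[S [A [A [B b]] / [B ( [S [A [B a]]] )]] <> [S [A [B b]]]]

11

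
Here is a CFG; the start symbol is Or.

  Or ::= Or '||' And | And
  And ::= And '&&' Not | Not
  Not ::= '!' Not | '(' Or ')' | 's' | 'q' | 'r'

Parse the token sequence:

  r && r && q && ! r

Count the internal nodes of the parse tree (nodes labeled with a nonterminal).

10

[Or [And [And [And [And [Not r]] && [Not r]] && [Not q]] && [Not ! [Not r]]]]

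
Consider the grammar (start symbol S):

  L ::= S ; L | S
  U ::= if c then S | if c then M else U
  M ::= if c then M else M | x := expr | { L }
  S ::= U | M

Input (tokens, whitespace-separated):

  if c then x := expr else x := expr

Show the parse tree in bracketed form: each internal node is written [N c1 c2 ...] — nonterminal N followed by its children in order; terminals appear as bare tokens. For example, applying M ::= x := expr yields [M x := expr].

[S [M if c then [M x := expr] else [M x := expr]]]

S
M
if c then M else M
if c then x := expr else M
if c then x := expr else x := expr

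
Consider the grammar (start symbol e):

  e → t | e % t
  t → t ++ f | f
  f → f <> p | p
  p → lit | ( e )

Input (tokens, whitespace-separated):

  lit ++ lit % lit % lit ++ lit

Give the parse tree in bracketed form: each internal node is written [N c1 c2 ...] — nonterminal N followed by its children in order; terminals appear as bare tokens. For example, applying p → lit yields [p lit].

[e [e [e [t [t [f [p lit]]] ++ [f [p lit]]]] % [t [f [p lit]]]] % [t [t [f [p lit]]] ++ [f [p lit]]]]

e
e % t
e % t % t
t % t % t
t ++ f % t % t
f ++ f % t % t
p ++ f % t % t
lit ++ f % t % t
lit ++ p % t % t
lit ++ lit % t % t
lit ++ lit % f % t
lit ++ lit % p % t
lit ++ lit % lit % t
lit ++ lit % lit % t ++ f
lit ++ lit % lit % f ++ f
lit ++ lit % lit % p ++ f
lit ++ lit % lit % lit ++ f
lit ++ lit % lit % lit ++ p
lit ++ lit % lit % lit ++ lit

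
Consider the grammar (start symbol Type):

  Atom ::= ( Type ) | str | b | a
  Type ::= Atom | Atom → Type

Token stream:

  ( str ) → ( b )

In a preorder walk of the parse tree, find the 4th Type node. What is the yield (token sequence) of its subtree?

[Type [Atom ( [Type [Atom str]] )] → [Type [Atom ( [Type [Atom b]] )]]]

b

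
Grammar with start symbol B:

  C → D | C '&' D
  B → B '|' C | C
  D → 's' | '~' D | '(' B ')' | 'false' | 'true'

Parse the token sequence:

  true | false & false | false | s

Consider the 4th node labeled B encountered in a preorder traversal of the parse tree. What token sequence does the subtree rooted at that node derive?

[B [B [B [B [C [D true]]] | [C [C [D false]] & [D false]]] | [C [D false]]] | [C [D s]]]

true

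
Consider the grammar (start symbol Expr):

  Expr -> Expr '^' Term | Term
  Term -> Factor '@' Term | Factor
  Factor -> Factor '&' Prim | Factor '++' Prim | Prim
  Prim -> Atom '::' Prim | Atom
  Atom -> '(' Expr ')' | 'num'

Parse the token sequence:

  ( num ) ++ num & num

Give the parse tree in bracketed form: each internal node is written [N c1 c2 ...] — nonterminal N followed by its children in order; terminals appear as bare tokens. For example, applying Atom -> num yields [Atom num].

[Expr [Term [Factor [Factor [Factor [Prim [Atom ( [Expr [Term [Factor [Prim [Atom num]]]]] )]]] ++ [Prim [Atom num]]] & [Prim [Atom num]]]]]

Expr
Term
Factor
Factor & Prim
Factor ++ Prim & Prim
Prim ++ Prim & Prim
Atom ++ Prim & Prim
( Expr ) ++ Prim & Prim
( Term ) ++ Prim & Prim
( Factor ) ++ Prim & Prim
( Prim ) ++ Prim & Prim
( Atom ) ++ Prim & Prim
( num ) ++ Prim & Prim
( num ) ++ Atom & Prim
( num ) ++ num & Prim
( num ) ++ num & Atom
( num ) ++ num & num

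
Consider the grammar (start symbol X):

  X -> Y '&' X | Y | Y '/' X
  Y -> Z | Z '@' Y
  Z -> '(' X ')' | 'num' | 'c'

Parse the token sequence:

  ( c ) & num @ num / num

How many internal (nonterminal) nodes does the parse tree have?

14

[X [Y [Z ( [X [Y [Z c]]] )]] & [X [Y [Z num] @ [Y [Z num]]] / [X [Y [Z num]]]]]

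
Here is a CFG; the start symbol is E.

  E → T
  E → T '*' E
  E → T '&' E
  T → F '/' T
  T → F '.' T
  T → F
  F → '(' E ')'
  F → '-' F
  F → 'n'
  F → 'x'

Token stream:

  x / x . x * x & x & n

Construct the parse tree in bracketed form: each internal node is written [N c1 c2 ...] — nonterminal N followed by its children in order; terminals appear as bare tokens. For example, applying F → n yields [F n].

E
T * E
F / T * E
x / T * E
x / F . T * E
x / x . T * E
x / x . F * E
x / x . x * E
x / x . x * T & E
x / x . x * F & E
x / x . x * x & E
x / x . x * x & T & E
x / x . x * x & F & E
x / x . x * x & x & E
x / x . x * x & x & T
x / x . x * x & x & F
x / x . x * x & x & n

[E [T [F x] / [T [F x] . [T [F x]]]] * [E [T [F x]] & [E [T [F x]] & [E [T [F n]]]]]]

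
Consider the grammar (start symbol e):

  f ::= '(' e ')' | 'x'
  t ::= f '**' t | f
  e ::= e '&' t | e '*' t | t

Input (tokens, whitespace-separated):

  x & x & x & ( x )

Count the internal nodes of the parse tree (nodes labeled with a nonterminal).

15

[e [e [e [e [t [f x]]] & [t [f x]]] & [t [f x]]] & [t [f ( [e [t [f x]]] )]]]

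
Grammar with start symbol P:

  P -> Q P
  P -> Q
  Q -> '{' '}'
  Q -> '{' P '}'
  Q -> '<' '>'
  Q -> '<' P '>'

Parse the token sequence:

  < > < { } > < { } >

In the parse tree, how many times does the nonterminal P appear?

5

[P [Q < >] [P [Q < [P [Q { }]] >] [P [Q < [P [Q { }]] >]]]]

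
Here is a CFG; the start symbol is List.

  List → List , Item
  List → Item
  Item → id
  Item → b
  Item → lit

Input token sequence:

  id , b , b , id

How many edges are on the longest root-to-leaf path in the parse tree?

[List [List [List [List [Item id]] , [Item b]] , [Item b]] , [Item id]]

5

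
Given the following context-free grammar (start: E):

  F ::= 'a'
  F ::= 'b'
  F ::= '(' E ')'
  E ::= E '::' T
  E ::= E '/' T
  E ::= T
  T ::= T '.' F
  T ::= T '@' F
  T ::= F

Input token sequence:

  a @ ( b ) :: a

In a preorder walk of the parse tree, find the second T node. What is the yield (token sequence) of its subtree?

[E [E [T [T [F a]] @ [F ( [E [T [F b]]] )]]] :: [T [F a]]]

a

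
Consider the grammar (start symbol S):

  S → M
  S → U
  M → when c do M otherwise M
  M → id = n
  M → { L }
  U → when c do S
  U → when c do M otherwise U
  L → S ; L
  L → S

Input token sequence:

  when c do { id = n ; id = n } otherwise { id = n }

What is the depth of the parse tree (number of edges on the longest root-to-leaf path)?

7

[S [M when c do [M { [L [S [M id = n]] ; [L [S [M id = n]]]] }] otherwise [M { [L [S [M id = n]]] }]]]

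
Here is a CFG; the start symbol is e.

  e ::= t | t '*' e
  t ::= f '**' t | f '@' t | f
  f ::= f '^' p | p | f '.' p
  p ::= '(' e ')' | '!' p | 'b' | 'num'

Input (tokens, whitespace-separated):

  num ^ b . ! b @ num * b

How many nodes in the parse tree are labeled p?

6

[e [t [f [f [f [p num]] ^ [p b]] . [p ! [p b]]] @ [t [f [p num]]]] * [e [t [f [p b]]]]]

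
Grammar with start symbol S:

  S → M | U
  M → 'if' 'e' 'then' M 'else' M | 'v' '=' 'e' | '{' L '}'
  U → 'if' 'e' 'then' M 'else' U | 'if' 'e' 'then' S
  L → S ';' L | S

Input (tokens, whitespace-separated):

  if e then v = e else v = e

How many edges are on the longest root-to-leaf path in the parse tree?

3

[S [M if e then [M v = e] else [M v = e]]]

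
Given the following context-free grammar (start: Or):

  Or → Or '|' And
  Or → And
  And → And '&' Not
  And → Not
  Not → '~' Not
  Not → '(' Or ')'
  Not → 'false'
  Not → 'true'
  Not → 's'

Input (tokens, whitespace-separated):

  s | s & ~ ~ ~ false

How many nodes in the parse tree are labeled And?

3

[Or [Or [And [Not s]]] | [And [And [Not s]] & [Not ~ [Not ~ [Not ~ [Not false]]]]]]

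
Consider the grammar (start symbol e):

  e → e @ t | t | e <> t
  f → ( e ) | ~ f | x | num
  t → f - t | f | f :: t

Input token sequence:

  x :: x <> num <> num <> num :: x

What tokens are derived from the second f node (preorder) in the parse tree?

x

[e [e [e [e [t [f x] :: [t [f x]]]] <> [t [f num]]] <> [t [f num]]] <> [t [f num] :: [t [f x]]]]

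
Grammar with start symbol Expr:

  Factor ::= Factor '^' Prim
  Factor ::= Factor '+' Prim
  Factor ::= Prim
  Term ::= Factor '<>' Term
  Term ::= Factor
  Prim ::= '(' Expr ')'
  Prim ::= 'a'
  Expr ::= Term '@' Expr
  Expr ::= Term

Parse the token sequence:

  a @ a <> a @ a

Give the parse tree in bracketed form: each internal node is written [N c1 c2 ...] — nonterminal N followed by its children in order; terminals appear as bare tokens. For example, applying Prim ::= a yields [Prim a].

Expr
Term @ Expr
Factor @ Expr
Prim @ Expr
a @ Expr
a @ Term @ Expr
a @ Factor <> Term @ Expr
a @ Prim <> Term @ Expr
a @ a <> Term @ Expr
a @ a <> Factor @ Expr
a @ a <> Prim @ Expr
a @ a <> a @ Expr
a @ a <> a @ Term
a @ a <> a @ Factor
a @ a <> a @ Prim
a @ a <> a @ a

[Expr [Term [Factor [Prim a]]] @ [Expr [Term [Factor [Prim a]] <> [Term [Factor [Prim a]]]] @ [Expr [Term [Factor [Prim a]]]]]]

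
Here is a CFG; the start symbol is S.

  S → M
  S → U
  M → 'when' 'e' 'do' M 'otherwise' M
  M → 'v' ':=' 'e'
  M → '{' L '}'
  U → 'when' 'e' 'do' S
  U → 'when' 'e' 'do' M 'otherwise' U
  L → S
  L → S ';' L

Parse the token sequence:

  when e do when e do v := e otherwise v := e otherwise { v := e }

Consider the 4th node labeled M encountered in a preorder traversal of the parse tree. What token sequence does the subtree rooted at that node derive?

[S [M when e do [M when e do [M v := e] otherwise [M v := e]] otherwise [M { [L [S [M v := e]]] }]]]

v := e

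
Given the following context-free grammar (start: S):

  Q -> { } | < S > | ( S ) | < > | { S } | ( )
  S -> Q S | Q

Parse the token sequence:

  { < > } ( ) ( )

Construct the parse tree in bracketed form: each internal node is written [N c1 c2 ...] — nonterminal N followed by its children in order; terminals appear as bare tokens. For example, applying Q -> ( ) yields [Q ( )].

S
Q S
{ S } S
{ Q } S
{ < > } S
{ < > } Q S
{ < > } ( ) S
{ < > } ( ) Q
{ < > } ( ) ( )

[S [Q { [S [Q < >]] }] [S [Q ( )] [S [Q ( )]]]]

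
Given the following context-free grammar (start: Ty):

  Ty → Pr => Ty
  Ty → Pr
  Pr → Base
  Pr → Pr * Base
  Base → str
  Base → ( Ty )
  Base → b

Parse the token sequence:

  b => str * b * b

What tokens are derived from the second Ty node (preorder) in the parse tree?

[Ty [Pr [Base b]] => [Ty [Pr [Pr [Pr [Base str]] * [Base b]] * [Base b]]]]

str * b * b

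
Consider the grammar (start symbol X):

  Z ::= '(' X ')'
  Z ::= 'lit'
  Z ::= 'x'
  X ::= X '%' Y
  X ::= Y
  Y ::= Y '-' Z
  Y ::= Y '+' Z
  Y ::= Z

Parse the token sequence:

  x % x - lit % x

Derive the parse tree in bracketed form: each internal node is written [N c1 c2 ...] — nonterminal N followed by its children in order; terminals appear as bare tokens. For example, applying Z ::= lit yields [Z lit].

[X [X [X [Y [Z x]]] % [Y [Y [Z x]] - [Z lit]]] % [Y [Z x]]]

X
X % Y
X % Y % Y
Y % Y % Y
Z % Y % Y
x % Y % Y
x % Y - Z % Y
x % Z - Z % Y
x % x - Z % Y
x % x - lit % Y
x % x - lit % Z
x % x - lit % x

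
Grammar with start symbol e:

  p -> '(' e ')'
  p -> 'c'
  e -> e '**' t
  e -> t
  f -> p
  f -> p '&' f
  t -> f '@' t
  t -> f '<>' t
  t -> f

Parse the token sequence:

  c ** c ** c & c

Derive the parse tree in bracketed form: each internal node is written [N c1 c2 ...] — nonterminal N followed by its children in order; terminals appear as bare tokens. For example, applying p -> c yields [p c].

[e [e [e [t [f [p c]]]] ** [t [f [p c]]]] ** [t [f [p c] & [f [p c]]]]]

e
e ** t
e ** t ** t
t ** t ** t
f ** t ** t
p ** t ** t
c ** t ** t
c ** f ** t
c ** p ** t
c ** c ** t
c ** c ** f
c ** c ** p & f
c ** c ** c & f
c ** c ** c & p
c ** c ** c & c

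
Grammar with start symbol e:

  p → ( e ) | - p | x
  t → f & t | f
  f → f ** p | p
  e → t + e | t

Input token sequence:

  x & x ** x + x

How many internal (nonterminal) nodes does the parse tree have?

13

[e [t [f [p x]] & [t [f [f [p x]] ** [p x]]]] + [e [t [f [p x]]]]]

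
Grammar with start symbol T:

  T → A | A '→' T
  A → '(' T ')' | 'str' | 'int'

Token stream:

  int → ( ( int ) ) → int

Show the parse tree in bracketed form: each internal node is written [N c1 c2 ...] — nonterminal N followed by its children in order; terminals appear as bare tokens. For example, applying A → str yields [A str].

T
A → T
int → T
int → A → T
int → ( T ) → T
int → ( A ) → T
int → ( ( T ) ) → T
int → ( ( A ) ) → T
int → ( ( int ) ) → T
int → ( ( int ) ) → A
int → ( ( int ) ) → int

[T [A int] → [T [A ( [T [A ( [T [A int]] )]] )] → [T [A int]]]]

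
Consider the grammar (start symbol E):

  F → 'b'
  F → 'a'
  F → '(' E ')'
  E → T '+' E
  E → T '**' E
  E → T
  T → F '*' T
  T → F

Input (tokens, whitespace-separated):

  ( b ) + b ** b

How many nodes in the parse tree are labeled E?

[E [T [F ( [E [T [F b]]] )]] + [E [T [F b]] ** [E [T [F b]]]]]

4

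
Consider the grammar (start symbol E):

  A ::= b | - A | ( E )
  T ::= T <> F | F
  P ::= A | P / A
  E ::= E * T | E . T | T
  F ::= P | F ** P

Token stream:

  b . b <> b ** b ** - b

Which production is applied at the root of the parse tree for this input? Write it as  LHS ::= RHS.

[E [E [T [F [P [A b]]]]] . [T [T [F [P [A b]]]] <> [F [F [F [P [A b]]] ** [P [A b]]] ** [P [A - [A b]]]]]]

E ::= E . T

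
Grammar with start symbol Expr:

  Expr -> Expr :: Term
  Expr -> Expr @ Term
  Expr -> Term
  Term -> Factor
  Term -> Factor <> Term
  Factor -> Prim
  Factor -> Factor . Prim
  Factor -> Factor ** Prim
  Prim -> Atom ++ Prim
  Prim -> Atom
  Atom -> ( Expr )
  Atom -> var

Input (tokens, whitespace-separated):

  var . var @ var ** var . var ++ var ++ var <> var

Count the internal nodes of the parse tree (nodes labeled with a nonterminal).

[Expr [Expr [Term [Factor [Factor [Prim [Atom var]]] . [Prim [Atom var]]]]] @ [Term [Factor [Factor [Factor [Prim [Atom var]]] ** [Prim [Atom var]]] . [Prim [Atom var] ++ [Prim [Atom var] ++ [Prim [Atom var]]]]] <> [Term [Factor [Prim [Atom var]]]]]]

27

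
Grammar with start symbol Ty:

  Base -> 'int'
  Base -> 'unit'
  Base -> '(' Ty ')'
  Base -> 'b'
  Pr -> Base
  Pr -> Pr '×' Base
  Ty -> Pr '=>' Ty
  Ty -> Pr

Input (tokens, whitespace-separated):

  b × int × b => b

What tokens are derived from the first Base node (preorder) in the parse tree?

[Ty [Pr [Pr [Pr [Base b]] × [Base int]] × [Base b]] => [Ty [Pr [Base b]]]]

b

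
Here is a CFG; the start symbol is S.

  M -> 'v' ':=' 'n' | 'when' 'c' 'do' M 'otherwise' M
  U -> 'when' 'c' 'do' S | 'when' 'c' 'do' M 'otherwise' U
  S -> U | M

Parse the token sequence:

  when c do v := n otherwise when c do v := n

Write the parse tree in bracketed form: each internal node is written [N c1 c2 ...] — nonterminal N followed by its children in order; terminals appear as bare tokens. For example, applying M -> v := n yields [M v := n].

[S [U when c do [M v := n] otherwise [U when c do [S [M v := n]]]]]

S
U
when c do M otherwise U
when c do v := n otherwise U
when c do v := n otherwise when c do S
when c do v := n otherwise when c do M
when c do v := n otherwise when c do v := n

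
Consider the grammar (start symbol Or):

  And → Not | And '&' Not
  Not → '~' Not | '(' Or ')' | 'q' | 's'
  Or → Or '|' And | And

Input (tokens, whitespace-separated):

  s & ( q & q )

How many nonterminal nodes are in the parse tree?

10

[Or [And [And [Not s]] & [Not ( [Or [And [And [Not q]] & [Not q]]] )]]]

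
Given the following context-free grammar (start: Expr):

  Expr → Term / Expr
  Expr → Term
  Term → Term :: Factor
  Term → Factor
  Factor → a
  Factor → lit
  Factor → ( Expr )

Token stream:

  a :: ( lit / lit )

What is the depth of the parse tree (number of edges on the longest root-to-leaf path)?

7

[Expr [Term [Term [Factor a]] :: [Factor ( [Expr [Term [Factor lit]] / [Expr [Term [Factor lit]]]] )]]]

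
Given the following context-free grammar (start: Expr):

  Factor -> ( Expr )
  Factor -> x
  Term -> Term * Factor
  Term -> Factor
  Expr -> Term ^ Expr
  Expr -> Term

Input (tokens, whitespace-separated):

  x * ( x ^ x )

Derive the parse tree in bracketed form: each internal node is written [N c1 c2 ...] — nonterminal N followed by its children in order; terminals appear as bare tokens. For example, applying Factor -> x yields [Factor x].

Expr
Term
Term * Factor
Factor * Factor
x * Factor
x * ( Expr )
x * ( Term ^ Expr )
x * ( Factor ^ Expr )
x * ( x ^ Expr )
x * ( x ^ Term )
x * ( x ^ Factor )
x * ( x ^ x )

[Expr [Term [Term [Factor x]] * [Factor ( [Expr [Term [Factor x]] ^ [Expr [Term [Factor x]]]] )]]]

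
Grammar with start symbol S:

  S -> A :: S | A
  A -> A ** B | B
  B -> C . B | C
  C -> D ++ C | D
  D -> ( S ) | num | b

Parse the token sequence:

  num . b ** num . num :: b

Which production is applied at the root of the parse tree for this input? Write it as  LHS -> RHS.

S -> A :: S

[S [A [A [B [C [D num]] . [B [C [D b]]]]] ** [B [C [D num]] . [B [C [D num]]]]] :: [S [A [B [C [D b]]]]]]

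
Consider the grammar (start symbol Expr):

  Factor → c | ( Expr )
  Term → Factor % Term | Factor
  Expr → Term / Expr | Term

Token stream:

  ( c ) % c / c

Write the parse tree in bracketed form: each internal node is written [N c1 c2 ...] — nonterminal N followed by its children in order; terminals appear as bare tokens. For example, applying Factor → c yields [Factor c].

Expr
Term / Expr
Factor % Term / Expr
( Expr ) % Term / Expr
( Term ) % Term / Expr
( Factor ) % Term / Expr
( c ) % Term / Expr
( c ) % Factor / Expr
( c ) % c / Expr
( c ) % c / Term
( c ) % c / Factor
( c ) % c / c

[Expr [Term [Factor ( [Expr [Term [Factor c]]] )] % [Term [Factor c]]] / [Expr [Term [Factor c]]]]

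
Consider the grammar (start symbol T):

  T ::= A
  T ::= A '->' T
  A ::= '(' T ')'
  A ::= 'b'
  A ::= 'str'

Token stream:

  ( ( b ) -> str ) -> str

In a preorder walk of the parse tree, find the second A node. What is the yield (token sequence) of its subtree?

[T [A ( [T [A ( [T [A b]] )] -> [T [A str]]] )] -> [T [A str]]]

( b )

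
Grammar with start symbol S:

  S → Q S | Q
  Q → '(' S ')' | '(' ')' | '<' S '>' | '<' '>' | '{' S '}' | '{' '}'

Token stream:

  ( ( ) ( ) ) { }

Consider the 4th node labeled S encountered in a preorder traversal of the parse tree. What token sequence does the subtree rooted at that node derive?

{ }

[S [Q ( [S [Q ( )] [S [Q ( )]]] )] [S [Q { }]]]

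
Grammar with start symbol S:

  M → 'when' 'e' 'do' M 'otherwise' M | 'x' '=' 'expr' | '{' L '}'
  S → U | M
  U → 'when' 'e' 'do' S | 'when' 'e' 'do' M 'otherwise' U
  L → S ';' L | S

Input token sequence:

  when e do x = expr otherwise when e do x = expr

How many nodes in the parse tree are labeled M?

[S [U when e do [M x = expr] otherwise [U when e do [S [M x = expr]]]]]

2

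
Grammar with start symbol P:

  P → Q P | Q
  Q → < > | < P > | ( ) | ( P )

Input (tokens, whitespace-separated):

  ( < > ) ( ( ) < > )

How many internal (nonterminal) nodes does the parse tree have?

10

[P [Q ( [P [Q < >]] )] [P [Q ( [P [Q ( )] [P [Q < >]]] )]]]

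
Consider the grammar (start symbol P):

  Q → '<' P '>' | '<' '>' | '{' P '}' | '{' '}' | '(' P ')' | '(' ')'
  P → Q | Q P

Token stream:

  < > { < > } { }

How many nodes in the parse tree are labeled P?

4

[P [Q < >] [P [Q { [P [Q < >]] }] [P [Q { }]]]]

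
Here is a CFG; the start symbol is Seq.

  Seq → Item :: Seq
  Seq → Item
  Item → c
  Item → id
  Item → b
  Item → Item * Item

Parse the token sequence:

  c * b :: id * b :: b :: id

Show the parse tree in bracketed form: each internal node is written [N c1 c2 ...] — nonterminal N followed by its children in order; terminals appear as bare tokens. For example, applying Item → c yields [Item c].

Seq
Item :: Seq
Item * Item :: Seq
c * Item :: Seq
c * b :: Seq
c * b :: Item :: Seq
c * b :: Item * Item :: Seq
c * b :: id * Item :: Seq
c * b :: id * b :: Seq
c * b :: id * b :: Item :: Seq
c * b :: id * b :: b :: Seq
c * b :: id * b :: b :: Item
c * b :: id * b :: b :: id

[Seq [Item [Item c] * [Item b]] :: [Seq [Item [Item id] * [Item b]] :: [Seq [Item b] :: [Seq [Item id]]]]]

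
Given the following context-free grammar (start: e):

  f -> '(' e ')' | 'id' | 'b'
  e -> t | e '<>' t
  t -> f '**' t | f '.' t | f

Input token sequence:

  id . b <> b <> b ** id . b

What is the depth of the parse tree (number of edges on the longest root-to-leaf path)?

6

[e [e [e [t [f id] . [t [f b]]]] <> [t [f b]]] <> [t [f b] ** [t [f id] . [t [f b]]]]]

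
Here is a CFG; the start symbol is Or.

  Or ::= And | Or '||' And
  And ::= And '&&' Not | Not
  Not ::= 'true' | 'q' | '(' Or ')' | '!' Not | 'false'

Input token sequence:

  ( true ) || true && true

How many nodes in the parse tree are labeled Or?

3

[Or [Or [And [Not ( [Or [And [Not true]]] )]]] || [And [And [Not true]] && [Not true]]]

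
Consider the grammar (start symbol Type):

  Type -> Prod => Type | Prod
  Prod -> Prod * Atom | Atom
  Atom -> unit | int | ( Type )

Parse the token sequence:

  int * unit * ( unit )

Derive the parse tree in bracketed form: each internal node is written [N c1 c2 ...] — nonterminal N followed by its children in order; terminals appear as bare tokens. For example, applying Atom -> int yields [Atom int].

[Type [Prod [Prod [Prod [Atom int]] * [Atom unit]] * [Atom ( [Type [Prod [Atom unit]]] )]]]

Type
Prod
Prod * Atom
Prod * Atom * Atom
Atom * Atom * Atom
int * Atom * Atom
int * unit * Atom
int * unit * ( Type )
int * unit * ( Prod )
int * unit * ( Atom )
int * unit * ( unit )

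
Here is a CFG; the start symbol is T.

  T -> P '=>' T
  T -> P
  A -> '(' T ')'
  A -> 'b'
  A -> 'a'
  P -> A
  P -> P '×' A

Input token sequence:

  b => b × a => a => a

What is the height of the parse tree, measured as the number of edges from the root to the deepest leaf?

6

[T [P [A b]] => [T [P [P [A b]] × [A a]] => [T [P [A a]] => [T [P [A a]]]]]]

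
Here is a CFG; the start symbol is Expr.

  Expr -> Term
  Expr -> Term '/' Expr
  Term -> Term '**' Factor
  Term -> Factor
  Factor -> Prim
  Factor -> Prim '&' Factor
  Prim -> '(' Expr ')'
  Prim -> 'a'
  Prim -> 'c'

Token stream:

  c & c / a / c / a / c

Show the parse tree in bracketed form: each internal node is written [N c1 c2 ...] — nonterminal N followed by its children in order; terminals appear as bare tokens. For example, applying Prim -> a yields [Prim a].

Expr
Term / Expr
Factor / Expr
Prim & Factor / Expr
c & Factor / Expr
c & Prim / Expr
c & c / Expr
c & c / Term / Expr
c & c / Factor / Expr
c & c / Prim / Expr
c & c / a / Expr
c & c / a / Term / Expr
c & c / a / Factor / Expr
c & c / a / Prim / Expr
c & c / a / c / Expr
c & c / a / c / Term / Expr
c & c / a / c / Factor / Expr
c & c / a / c / Prim / Expr
c & c / a / c / a / Expr
c & c / a / c / a / Term
c & c / a / c / a / Factor
c & c / a / c / a / Prim
c & c / a / c / a / c

[Expr [Term [Factor [Prim c] & [Factor [Prim c]]]] / [Expr [Term [Factor [Prim a]]] / [Expr [Term [Factor [Prim c]]] / [Expr [Term [Factor [Prim a]]] / [Expr [Term [Factor [Prim c]]]]]]]]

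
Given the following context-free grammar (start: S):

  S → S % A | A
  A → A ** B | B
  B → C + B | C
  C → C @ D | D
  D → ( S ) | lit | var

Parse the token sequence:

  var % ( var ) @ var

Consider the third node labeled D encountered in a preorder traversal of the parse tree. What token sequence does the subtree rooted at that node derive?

[S [S [A [B [C [D var]]]]] % [A [B [C [C [D ( [S [A [B [C [D var]]]]] )]] @ [D var]]]]]

var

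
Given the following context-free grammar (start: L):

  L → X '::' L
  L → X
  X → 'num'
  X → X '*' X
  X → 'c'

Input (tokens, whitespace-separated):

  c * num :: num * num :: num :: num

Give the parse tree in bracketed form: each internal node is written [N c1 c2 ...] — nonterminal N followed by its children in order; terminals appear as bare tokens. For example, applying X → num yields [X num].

[L [X [X c] * [X num]] :: [L [X [X num] * [X num]] :: [L [X num] :: [L [X num]]]]]

L
X :: L
X * X :: L
c * X :: L
c * num :: L
c * num :: X :: L
c * num :: X * X :: L
c * num :: num * X :: L
c * num :: num * num :: L
c * num :: num * num :: X :: L
c * num :: num * num :: num :: L
c * num :: num * num :: num :: X
c * num :: num * num :: num :: num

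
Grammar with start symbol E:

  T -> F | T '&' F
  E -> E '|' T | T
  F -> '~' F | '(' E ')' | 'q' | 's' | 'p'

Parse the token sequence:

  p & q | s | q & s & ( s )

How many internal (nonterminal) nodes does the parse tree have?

18

[E [E [E [T [T [F p]] & [F q]]] | [T [F s]]] | [T [T [T [F q]] & [F s]] & [F ( [E [T [F s]]] )]]]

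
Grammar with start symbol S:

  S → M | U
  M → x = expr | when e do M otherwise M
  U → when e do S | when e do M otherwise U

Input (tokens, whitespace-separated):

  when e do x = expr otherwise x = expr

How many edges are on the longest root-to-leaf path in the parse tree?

3

[S [M when e do [M x = expr] otherwise [M x = expr]]]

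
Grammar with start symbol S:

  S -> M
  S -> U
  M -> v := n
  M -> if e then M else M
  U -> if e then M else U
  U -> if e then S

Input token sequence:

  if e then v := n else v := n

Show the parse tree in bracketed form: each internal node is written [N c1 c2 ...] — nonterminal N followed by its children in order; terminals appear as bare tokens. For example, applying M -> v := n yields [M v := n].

S
M
if e then M else M
if e then v := n else M
if e then v := n else v := n

[S [M if e then [M v := n] else [M v := n]]]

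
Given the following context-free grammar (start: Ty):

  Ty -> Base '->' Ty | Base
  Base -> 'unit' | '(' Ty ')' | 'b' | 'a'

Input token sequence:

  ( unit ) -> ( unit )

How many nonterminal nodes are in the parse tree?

[Ty [Base ( [Ty [Base unit]] )] -> [Ty [Base ( [Ty [Base unit]] )]]]

8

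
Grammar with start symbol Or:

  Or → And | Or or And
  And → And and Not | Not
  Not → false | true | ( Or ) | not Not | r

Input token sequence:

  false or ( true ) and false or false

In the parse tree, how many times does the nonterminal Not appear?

[Or [Or [Or [And [Not false]]] or [And [And [Not ( [Or [And [Not true]]] )]] and [Not false]]] or [And [Not false]]]

5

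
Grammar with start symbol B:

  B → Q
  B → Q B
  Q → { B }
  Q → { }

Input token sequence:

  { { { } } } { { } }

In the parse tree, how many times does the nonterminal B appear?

[B [Q { [B [Q { [B [Q { }]] }]] }] [B [Q { [B [Q { }]] }]]]

5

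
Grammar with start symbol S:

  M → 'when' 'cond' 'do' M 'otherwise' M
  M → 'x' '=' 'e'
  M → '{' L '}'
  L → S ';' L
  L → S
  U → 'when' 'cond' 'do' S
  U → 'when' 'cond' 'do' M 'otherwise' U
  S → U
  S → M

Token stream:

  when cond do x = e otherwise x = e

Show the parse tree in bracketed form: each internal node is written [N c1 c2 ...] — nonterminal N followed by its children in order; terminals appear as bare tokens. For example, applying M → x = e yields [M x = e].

S
M
when cond do M otherwise M
when cond do x = e otherwise M
when cond do x = e otherwise x = e

[S [M when cond do [M x = e] otherwise [M x = e]]]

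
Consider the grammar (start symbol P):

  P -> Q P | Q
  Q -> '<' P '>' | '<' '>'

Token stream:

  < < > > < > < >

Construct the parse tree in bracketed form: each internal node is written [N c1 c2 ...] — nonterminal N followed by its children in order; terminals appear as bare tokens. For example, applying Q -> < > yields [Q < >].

[P [Q < [P [Q < >]] >] [P [Q < >] [P [Q < >]]]]

P
Q P
< P > P
< Q > P
< < > > P
< < > > Q P
< < > > < > P
< < > > < > Q
< < > > < > < >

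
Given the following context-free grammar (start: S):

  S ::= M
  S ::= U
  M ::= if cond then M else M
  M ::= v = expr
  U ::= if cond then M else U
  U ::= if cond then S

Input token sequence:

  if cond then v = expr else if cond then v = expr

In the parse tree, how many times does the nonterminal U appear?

[S [U if cond then [M v = expr] else [U if cond then [S [M v = expr]]]]]

2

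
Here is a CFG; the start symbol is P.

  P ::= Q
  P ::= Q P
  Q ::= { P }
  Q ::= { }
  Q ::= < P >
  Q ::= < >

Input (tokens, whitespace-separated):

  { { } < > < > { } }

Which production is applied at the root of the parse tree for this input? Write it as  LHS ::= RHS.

[P [Q { [P [Q { }] [P [Q < >] [P [Q < >] [P [Q { }]]]]] }]]

P ::= Q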